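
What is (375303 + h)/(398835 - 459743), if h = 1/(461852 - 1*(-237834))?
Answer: -262594254859/42616474888 ≈ -6.1618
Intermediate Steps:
h = 1/699686 (h = 1/(461852 + 237834) = 1/699686 ≈ 1.4292e-6)
(375303 + h)/(398835 - 459743) = (375303 + 1/699686)/(398835 - 459743) = (262594254859/699686)/(-60908) = (262594254859/699686)*(-1/60908) = -262594254859/42616474888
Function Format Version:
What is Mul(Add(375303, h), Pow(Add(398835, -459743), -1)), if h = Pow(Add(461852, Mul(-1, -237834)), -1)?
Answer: Rational(-262594254859, 42616474888) ≈ -6.1618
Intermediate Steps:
h = Rational(1, 699686) (h = Pow(Add(461852, 237834), -1) = Pow(699686, -1) = Rational(1, 699686) ≈ 1.4292e-6)
Mul(Add(375303, h), Pow(Add(398835, -459743), -1)) = Mul(Add(375303, Rational(1, 699686)), Pow(Add(398835, -459743), -1)) = Mul(Rational(262594254859, 699686), Pow(-60908, -1)) = Mul(Rational(262594254859, 699686), Rational(-1, 60908)) = Rational(-262594254859, 42616474888)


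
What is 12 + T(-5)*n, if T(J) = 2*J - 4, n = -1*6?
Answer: 96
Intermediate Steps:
n = -6
T(J) = -4 + 2*J
12 + T(-5)*n = 12 + (-4 + 2*(-5))*(-6) = 12 + (-4 - 10)*(-6) = 12 - 14*(-6) = 12 + 84 = 96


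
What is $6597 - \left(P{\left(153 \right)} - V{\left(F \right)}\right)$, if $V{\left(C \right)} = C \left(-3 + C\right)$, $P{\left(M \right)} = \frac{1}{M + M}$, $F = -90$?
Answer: $\frac{4579901}{306} \approx 14967.0$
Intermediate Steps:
$P{\left(M \right)} = \frac{1}{2 M}$
$6597 - \left(P{\left(153 \right)} - V{\left(F \right)}\right) = 6597 - \left(\frac{1}{2 \cdot 153} - - 90 \left(-3 - 90\right)\right) = 6597 - \left(\frac{1}{2} \cdot \frac{1}{153} - \left(-90\right) \left(-93\right)\right) = 6597 - \left(\frac{1}{306} - 8370\right) = 6597 - - \frac{2561219}{306} = 6597 + \frac{2561219}{306} = \frac{4579901}{306}$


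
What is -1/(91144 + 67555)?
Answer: -1/158699 ≈ -6.3012e-6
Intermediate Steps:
-1/(91144 + 67555) = -1/158699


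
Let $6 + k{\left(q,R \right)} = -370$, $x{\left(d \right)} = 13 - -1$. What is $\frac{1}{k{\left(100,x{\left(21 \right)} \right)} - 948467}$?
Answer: $- \frac{1}{948843} \approx -1.0539 \cdot 10^{-6}$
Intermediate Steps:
$x{\left(d \right)} = 14$ ($x{\left(d \right)} = 13 + 1 = 14$)
$k{\left(q,R \right)} = -376$ ($k{\left(q,R \right)} = -6 - 370 = -376$)
$\frac{1}{k{\left(100,x{\left(21 \right)} \right)} - 948467} = \frac{1}{-376 - 948467} = \frac{1}{-948843} = - \frac{1}{948843}$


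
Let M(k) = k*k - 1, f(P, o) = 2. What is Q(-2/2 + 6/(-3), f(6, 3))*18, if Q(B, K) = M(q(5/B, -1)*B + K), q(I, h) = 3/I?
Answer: 24192/25 ≈ 967.68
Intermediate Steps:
M(k) = -1 + k² (M(k) = k² - 1 = -1 + k²)
Q(B, K) = -1 + (K + 3*B²/5)² (Q(B, K) = -1 + ((3/((5/B)))*B + K)² = -1 + ((3*(B/5))*B + K)² = -1 + ((3*B/5)*B + K)² = -1 + (3*B²/5 + K)² = -1 + (K + 3*B²/5)²)
Q(-2/2 + 6/(-3), f(6, 3))*18 = (-1 + (3*(-2/2 + 6/(-3))² + 5*2)²/25)*18 = (-1 + (3*(-2*½ + 6*(-⅓))² + 10)²/25)*18 = (-1 + (3*(-1 - 2)² + 10)²/25)*18 = (-1 + (3*(-3)² + 10)²/25)*18 = (-1 + (3*9 + 10)²/25)*18 = (-1 + (27 + 10)²/25)*18 = (-1 + (1/25)*37²)*18 = (-1 + (1/25)*1369)*18 = (-1 + 1369/25)*18 = (1344/25)*18 = 24192/25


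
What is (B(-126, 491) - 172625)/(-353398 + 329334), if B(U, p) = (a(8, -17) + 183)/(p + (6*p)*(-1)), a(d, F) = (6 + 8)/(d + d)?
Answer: 3390356471/472616960 ≈ 7.1736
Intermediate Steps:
a(d, F) = 7/d (a(d, F) = 14/((2*d)) = 14*(1/(2*d)) = 7/d)
B(U, p) = -1471/(40*p) (B(U, p) = (7/8 + 183)/(p + (6*p)*(-1)) = (7*(⅛) + 183)/(p - 6*p) = (7/8 + 183)/((-5*p)) = 1471*(-1/(5*p))/8 = -1471/(40*p))
(B(-126, 491) - 172625)/(-353398 + 329334) = (-1471/40/491 - 172625)/(-353398 + 329334) = (-1471/40*1/491 - 172625)/(-24064) = (-1471/19640 - 172625)*(-1/24064) = -3390356471/19640*(-1/24064) = 3390356471/472616960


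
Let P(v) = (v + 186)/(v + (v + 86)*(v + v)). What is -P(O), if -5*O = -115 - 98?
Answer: -1905/91661 ≈ -0.020783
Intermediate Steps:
O = 213/5 (O = -(-115 - 98)/5 = -⅕*(-213) = 213/5 ≈ 42.600)
P(v) = (186 + v)/(v + 2*v*(86 + v)) (P(v) = (186 + v)/(v + (86 + v)*(2*v)) = (186 + v)/(v + 2*v*(86 + v)))
-P(O) = -(186 + 213/5)/(213/5*(173 + 2*(213/5))) = -5*1143/(213*(173 + 426/5)*5) = -5*1143/(213*1291/5*5) = -5*5*1143/(213*1291*5) = -1*1905/91661 = -1905/91661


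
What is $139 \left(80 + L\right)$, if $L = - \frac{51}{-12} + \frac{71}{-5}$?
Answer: $\frac{194739}{20} \approx 9737.0$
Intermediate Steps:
$L = - \frac{199}{20}$ ($L = \left(-51\right) \left(- \frac{1}{12}\right) + 71 \left(- \frac{1}{5}\right) = \frac{17}{4} - \frac{71}{5} = - \frac{199}{20} \approx -9.95$)
$139 \left(80 + L\right) = 139 \left(80 - \frac{199}{20}\right) = 139 \cdot \frac{1401}{20} = \frac{194739}{20}$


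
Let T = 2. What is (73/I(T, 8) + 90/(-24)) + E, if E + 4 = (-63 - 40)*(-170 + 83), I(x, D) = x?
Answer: 35959/4 ≈ 8989.8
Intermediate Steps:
E = 8957 (E = -4 + (-63 - 40)*(-170 + 83) = -4 - 103*(-87) = -4 + 8961 = 8957)
(73/I(T, 8) + 90/(-24)) + E = (73/2 + 90/(-24)) + 8957 = (73*(½) + 90*(-1/24)) + 8957 = (73/2 - 15/4) + 8957 = 131/4 + 8957 = 35959/4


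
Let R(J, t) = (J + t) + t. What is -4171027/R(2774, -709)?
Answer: -4171027/1356 ≈ -3076.0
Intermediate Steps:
R(J, t) = J + 2*t
-4171027/R(2774, -709) = -4171027/(2774 + 2*(-709)) = -4171027/(2774 - 1418) = -4171027/1356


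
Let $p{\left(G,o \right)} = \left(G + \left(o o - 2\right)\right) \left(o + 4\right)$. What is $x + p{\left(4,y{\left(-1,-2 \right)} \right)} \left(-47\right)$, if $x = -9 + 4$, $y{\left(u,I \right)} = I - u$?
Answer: $-428$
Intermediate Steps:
$p{\left(G,o \right)} = \left(4 + o\right) \left(-2 + G + o^{2}\right)$ ($p{\left(G,o \right)} = \left(G + \left(o^{2} - 2\right)\right) \left(4 + o\right) = \left(G + \left(-2 + o^{2}\right)\right) \left(4 + o\right) = \left(-2 + G + o^{2}\right) \left(4 + o\right) = \left(4 + o\right) \left(-2 + G + o^{2}\right)$)
$x = -5$
$x + p{\left(4,y{\left(-1,-2 \right)} \right)} \left(-47\right) = -5 + \left(-8 + \left(-2 - -1\right)^{3} - 2 \left(-2 - -1\right) + 4 \cdot 4 + 4 \left(-2 - -1\right)^{2} + 4 \left(-2 - -1\right)\right) \left(-47\right) = -5 + \left(-8 + \left(-2 + 1\right)^{3} - 2 \left(-2 + 1\right) + 16 + 4 \left(-2 + 1\right)^{2} + 4 \left(-2 + 1\right)\right) \left(-47\right) = -5 + \left(-8 + \left(-1\right)^{3} - -2 + 16 + 4 \left(-1\right)^{2} + 4 \left(-1\right)\right) \left(-47\right) = -5 + \left(-8 - 1 + 2 + 16 + 4 \cdot 1 - 4\right) \left(-47\right) = -5 + \left(-8 - 1 + 2 + 16 + 4 - 4\right) \left(-47\right) = -5 + 9 \left(-47\right) = -5 - 423 = -428$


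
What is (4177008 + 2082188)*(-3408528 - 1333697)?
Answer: -29682515751100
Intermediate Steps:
(4177008 + 2082188)*(-3408528 - 1333697) = 6259196*(-4742225) = -29682515751100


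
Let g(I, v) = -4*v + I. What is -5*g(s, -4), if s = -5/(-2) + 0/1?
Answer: -185/2 ≈ -92.500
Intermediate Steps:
s = 5/2 (s = -5*(-½) + 0*1 = 5/2 + 0 = 5/2 ≈ 2.5000)
g(I, v) = I - 4*v
-5*g(s, -4) = -5*(5/2 - 4*(-4)) = -5*(5/2 + 16) = -5*37/2 = -185/2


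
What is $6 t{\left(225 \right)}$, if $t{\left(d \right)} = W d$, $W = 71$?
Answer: $95850$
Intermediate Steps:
$t{\left(d \right)} = 71 d$
$6 t{\left(225 \right)} = 6 \cdot 71 \cdot 225 = 6 \cdot 15975 = 95850$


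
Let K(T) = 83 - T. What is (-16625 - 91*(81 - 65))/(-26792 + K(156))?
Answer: 2009/2985 ≈ 0.67303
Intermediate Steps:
(-16625 - 91*(81 - 65))/(-26792 + K(156)) = (-16625 - 91*(81 - 65))/(-26792 + (83 - 1*156)) = (-16625 - 91*16)/(-26792 + (83 - 156)) = (-16625 - 1456)/(-26792 - 73) = -18081/(-26865) = -18081*(-1/26865) = 2009/2985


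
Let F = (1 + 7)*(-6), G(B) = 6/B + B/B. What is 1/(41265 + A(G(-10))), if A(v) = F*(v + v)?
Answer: 5/206133 ≈ 2.4256e-5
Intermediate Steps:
G(B) = 1 + 6/B (G(B) = 6/B + 1 = 1 + 6/B)
F = -48 (F = 8*(-6) = -48)
A(v) = -96*v (A(v) = -48*(v + v) = -96*v)
1/(41265 + A(G(-10))) = 1/(41265 - 96*(6 - 10)/(-10)) = 1/(41265 - (-48)*(-4)/5) = 1/(41265 - 96*2/5) = 1/(41265 - 192/5) = 1/(206133/5) = 5/206133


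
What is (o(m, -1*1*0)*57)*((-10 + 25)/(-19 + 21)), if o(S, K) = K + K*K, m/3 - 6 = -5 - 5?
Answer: 0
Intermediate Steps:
m = -12 (m = 18 + 3*(-5 - 5) = 18 + 3*(-10) = 18 - 30 = -12)
o(S, K) = K + K²
(o(m, -1*1*0)*57)*((-10 + 25)/(-19 + 21)) = (((-1*1*0)*(1 - 1*1*0))*57)*((-10 + 25)/(-19 + 21)) = (((-1*0)*(1 - 1*0))*57)*(15/2) = ((0*(1 + 0))*57)*(15*(½)) = ((0*1)*57)*(15/2) = (0*57)*(15/2) = 0*(15/2) = 0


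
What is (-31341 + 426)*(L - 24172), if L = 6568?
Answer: 544227660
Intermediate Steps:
(-31341 + 426)*(L - 24172) = (-31341 + 426)*(6568 - 24172) = -30915*(-17604) = 544227660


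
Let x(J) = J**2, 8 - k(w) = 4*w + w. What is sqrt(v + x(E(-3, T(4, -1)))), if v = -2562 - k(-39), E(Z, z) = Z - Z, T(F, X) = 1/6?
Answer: I*sqrt(2765) ≈ 52.583*I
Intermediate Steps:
T(F, X) = 1/6 (T(F, X) = 1*(1/6) = 1/6)
k(w) = 8 - 5*w (k(w) = 8 - (4*w + w) = 8 - 5*w)
E(Z, z) = 0
v = -2765 (v = -2562 - (8 - 5*(-39)) = -2562 - (8 + 195) = -2562 - 1*203 = -2562 - 203 = -2765)
sqrt(v + x(E(-3, T(4, -1)))) = sqrt(-2765 + 0**2) = sqrt(-2765 + 0) = sqrt(-2765) = I*sqrt(2765)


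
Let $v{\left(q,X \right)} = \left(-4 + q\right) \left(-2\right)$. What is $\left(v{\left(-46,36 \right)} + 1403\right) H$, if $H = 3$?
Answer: $4509$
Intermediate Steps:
$v{\left(q,X \right)} = 8 - 2 q$
$\left(v{\left(-46,36 \right)} + 1403\right) H = \left(\left(8 - -92\right) + 1403\right) 3 = \left(\left(8 + 92\right) + 1403\right) 3 = \left(100 + 1403\right) 3 = 1503 \cdot 3 = 4509$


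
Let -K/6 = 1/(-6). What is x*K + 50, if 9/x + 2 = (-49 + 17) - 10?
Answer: 2191/44 ≈ 49.795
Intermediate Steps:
K = 1 (K = -6/(-6) = -6*(-1/6) = 1)
x = -9/44 (x = 9/(-2 + ((-49 + 17) - 10)) = 9/(-2 + (-32 - 10)) = 9/(-2 - 42) = 9/(-44) = 9*(-1/44) = -9/44 ≈ -0.20455)
x*K + 50 = -9/44*1 + 50 = -9/44 + 50 = 2191/44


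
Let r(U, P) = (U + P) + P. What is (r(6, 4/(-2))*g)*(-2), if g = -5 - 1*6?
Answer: 44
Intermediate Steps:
r(U, P) = U + 2*P (r(U, P) = (P + U) + P = U + 2*P)
g = -11 (g = -5 - 6 = -11)
(r(6, 4/(-2))*g)*(-2) = ((6 + 2*(4/(-2)))*(-11))*(-2) = ((6 + 2*(4*(-1/2)))*(-11))*(-2) = ((6 + 2*(-2))*(-11))*(-2) = ((6 - 4)*(-11))*(-2) = (2*(-11))*(-2) = -22*(-2) = 44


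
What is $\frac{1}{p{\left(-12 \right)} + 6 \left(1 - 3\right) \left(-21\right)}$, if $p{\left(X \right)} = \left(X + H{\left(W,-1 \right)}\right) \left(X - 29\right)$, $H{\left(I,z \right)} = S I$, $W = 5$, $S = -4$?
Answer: $\frac{1}{1564} \approx 0.00063939$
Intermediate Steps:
$H{\left(I,z \right)} = - 4 I$
$p{\left(X \right)} = \left(-29 + X\right) \left(-20 + X\right)$ ($p{\left(X \right)} = \left(X - 20\right) \left(X - 29\right) = \left(X - 20\right) \left(-29 + X\right) = \left(-20 + X\right) \left(-29 + X\right) = \left(-29 + X\right) \left(-20 + X\right)$)
$\frac{1}{p{\left(-12 \right)} + 6 \left(1 - 3\right) \left(-21\right)} = \frac{1}{\left(580 + \left(-12\right)^{2} - -588\right) + 6 \left(1 - 3\right) \left(-21\right)} = \frac{1}{\left(580 + 144 + 588\right) + 6 \left(-2\right) \left(-21\right)} = \frac{1}{1312 - -252} = \frac{1}{1312 + 252} = \frac{1}{1564}$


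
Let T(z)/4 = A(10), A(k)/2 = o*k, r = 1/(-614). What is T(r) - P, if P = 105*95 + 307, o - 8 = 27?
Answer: -7482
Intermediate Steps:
r = -1/614 ≈ -0.0016287
o = 35 (o = 8 + 27 = 35)
A(k) = 70*k (A(k) = 2*(35*k) = 70*k)
T(z) = 2800 (T(z) = 4*(70*10) = 4*700 = 2800)
P = 10282 (P = 9975 + 307 = 10282)
T(r) - P = 2800 - 1*10282 = 2800 - 10282 = -7482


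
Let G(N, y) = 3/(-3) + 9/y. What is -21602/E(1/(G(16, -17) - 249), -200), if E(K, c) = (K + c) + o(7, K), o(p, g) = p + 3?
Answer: 92002918/809227 ≈ 113.69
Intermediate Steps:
o(p, g) = 3 + p
G(N, y) = -1 + 9/y (G(N, y) = 3*(-⅓) + 9/y = -1 + 9/y)
E(K, c) = 10 + K + c (E(K, c) = (K + c) + (3 + 7) = (K + c) + 10 = 10 + K + c)
-21602/E(1/(G(16, -17) - 249), -200) = -21602/(10 + 1/((9 - 1*(-17))/(-17) - 249) - 200) = -21602/(10 + 1/(-(9 + 17)/17 - 249) - 200) = -21602/(10 + 1/(-1/17*26 - 249) - 200) = -21602/(10 + 1/(-26/17 - 249) - 200) = -21602/(10 + 1/(-4259/17) - 200) = -21602/(10 - 17/4259 - 200) = -21602/(-809227/4259) = -21602*(-4259/809227) = 92002918/809227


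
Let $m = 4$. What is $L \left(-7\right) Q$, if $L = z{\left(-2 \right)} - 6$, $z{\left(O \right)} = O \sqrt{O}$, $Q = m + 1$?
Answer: $210 + 70 i \sqrt{2} \approx 210.0 + 98.995 i$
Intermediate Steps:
$Q = 5$ ($Q = 4 + 1 = 5$)
$z{\left(O \right)} = O^{\frac{3}{2}}$
$L = -6 - 2 i \sqrt{2}$ ($L = \left(-2\right)^{\frac{3}{2}} - 6 = - 2 i \sqrt{2} - 6 = -6 - 2 i \sqrt{2} \approx -6.0 - 2.8284 i$)
$L \left(-7\right) Q = \left(-6 - 2 i \sqrt{2}\right) \left(-7\right) 5 = \left(42 + 14 i \sqrt{2}\right) 5 = 210 + 70 i \sqrt{2}$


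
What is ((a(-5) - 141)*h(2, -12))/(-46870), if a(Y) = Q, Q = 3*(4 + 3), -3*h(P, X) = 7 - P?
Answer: -20/4687 ≈ -0.0042671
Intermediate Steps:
h(P, X) = -7/3 + P/3 (h(P, X) = -(7 - P)/3 = -7/3 + P/3)
Q = 21 (Q = 3*7 = 21)
a(Y) = 21
((a(-5) - 141)*h(2, -12))/(-46870) = ((21 - 141)*(-7/3 + (1/3)*2))/(-46870) = -120*(-7/3 + 2/3)*(-1/46870) = -120*(-5/3)*(-1/46870) = 200*(-1/46870) = -20/4687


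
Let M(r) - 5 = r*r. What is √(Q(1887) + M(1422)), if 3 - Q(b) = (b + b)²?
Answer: 2*I*√3055246 ≈ 3495.9*I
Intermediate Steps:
Q(b) = 3 - 4*b² (Q(b) = 3 - (b + b)² = 3 - (2*b)² = 3 - 4*b²)
M(r) = 5 + r² (M(r) = 5 + r*r = 5 + r²)
√(Q(1887) + M(1422)) = √((3 - 4*1887²) + (5 + 1422²)) = √((3 - 4*3560769) + (5 + 2022084)) = √((3 - 14243076) + 2022089) = √(-14243073 + 2022089) = √(-12220984) = 2*I*√3055246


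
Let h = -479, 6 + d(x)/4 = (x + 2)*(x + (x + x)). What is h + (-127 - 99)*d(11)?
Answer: -382871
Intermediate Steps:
d(x) = -24 + 12*x*(2 + x) (d(x) = -24 + 4*((x + 2)*(x + (x + x))) = -24 + 4*((2 + x)*(x + 2*x)) = -24 + 4*((2 + x)*(3*x)) = -24 + 4*(3*x*(2 + x)) = -24 + 12*x*(2 + x))
h + (-127 - 99)*d(11) = -479 + (-127 - 99)*(-24 + 12*11² + 24*11) = -479 - 226*(-24 + 12*121 + 264) = -479 - 226*(-24 + 1452 + 264) = -479 - 226*1692 = -479 - 382392 = -382871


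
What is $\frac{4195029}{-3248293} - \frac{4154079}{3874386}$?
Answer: $- \frac{9915609121447}{4195046974366} \approx -2.3636$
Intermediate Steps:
$\frac{4195029}{-3248293} - \frac{4154079}{3874386} = 4195029 \left(- \frac{1}{3248293}\right) - \frac{1384693}{1291462} = - \frac{4195029}{3248293} - \frac{1384693}{1291462} = - \frac{9915609121447}{4195046974366}$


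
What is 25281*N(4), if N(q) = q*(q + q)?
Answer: 808992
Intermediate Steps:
N(q) = 2*q**2 (N(q) = q*(2*q) = 2*q**2)
25281*N(4) = 25281*(2*4**2) = 25281*(2*16) = 25281*32 = 808992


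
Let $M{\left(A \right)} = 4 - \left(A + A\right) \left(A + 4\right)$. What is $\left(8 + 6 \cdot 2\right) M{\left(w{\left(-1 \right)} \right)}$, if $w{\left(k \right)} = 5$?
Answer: $-1720$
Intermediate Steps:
$M{\left(A \right)} = 4 - 2 A \left(4 + A\right)$
$\left(8 + 6 \cdot 2\right) M{\left(w{\left(-1 \right)} \right)} = \left(8 + 6 \cdot 2\right) \left(4 - 40 - 2 \cdot 5^{2}\right) = \left(8 + 12\right) \left(4 - 40 - 50\right) = 20 \left(4 - 40 - 50\right) = 20 \left(-86\right) = -1720$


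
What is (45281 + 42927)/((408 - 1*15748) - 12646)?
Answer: -44104/13993 ≈ -3.1519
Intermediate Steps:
(45281 + 42927)/((408 - 1*15748) - 12646) = 88208/((408 - 15748) - 12646) = 88208/(-15340 - 12646) = 88208/(-27986) = 88208*(-1/27986) = -44104/13993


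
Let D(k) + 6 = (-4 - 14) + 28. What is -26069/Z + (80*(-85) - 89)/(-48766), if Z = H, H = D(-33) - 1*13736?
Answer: 682940301/334827356 ≈ 2.0397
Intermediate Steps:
D(k) = 4 (D(k) = -6 + ((-4 - 14) + 28) = -6 + (-18 + 28) = -6 + 10 = 4)
H = -13732 (H = 4 - 1*13736 = 4 - 13736 = -13732)
Z = -13732
-26069/Z + (80*(-85) - 89)/(-48766) = -26069/(-13732) + (80*(-85) - 89)/(-48766) = -26069*(-1/13732) + (-6800 - 89)*(-1/48766) = 26069/13732 - 6889*(-1/48766) = 26069/13732 + 6889/48766 = 682940301/334827356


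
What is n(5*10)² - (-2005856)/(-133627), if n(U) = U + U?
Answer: 1334264144/133627 ≈ 9985.0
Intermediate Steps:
n(U) = 2*U
n(5*10)² - (-2005856)/(-133627) = (2*(5*10))² - (-2005856)/(-133627) = (2*50)² - (-2005856)*(-1)/133627 = 100² - 1*2005856/133627 = 10000 - 2005856/133627 = 1334264144/133627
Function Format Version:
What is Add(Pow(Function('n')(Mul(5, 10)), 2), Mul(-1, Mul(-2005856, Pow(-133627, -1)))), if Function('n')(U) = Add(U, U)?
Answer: Rational(1334264144, 133627) ≈ 9985.0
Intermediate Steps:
Function('n')(U) = Mul(2, U)
Add(Pow(Function('n')(Mul(5, 10)), 2), Mul(-1, Mul(-2005856, Pow(-133627, -1)))) = Add(Pow(Mul(2, Mul(5, 10)), 2), Mul(-1, Mul(-2005856, Pow(-133627, -1)))) = Add(Pow(Mul(2, 50), 2), Mul(-1, Mul(-2005856, Rational(-1, 133627)))) = Add(Pow(100, 2), Mul(-1, Rational(2005856, 133627))) = Add(10000, Rational(-2005856, 133627)) = Rational(1334264144, 133627)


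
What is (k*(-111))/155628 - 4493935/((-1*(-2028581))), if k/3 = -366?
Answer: -8373013353/5846370442 ≈ -1.4322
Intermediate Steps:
k = -1098 (k = 3*(-366) = -1098)
(k*(-111))/155628 - 4493935/((-1*(-2028581))) = -1098*(-111)/155628 - 4493935/((-1*(-2028581))) = 121878*(1/155628) - 4493935/2028581 = 2257/2882 - 4493935*1/2028581 = 2257/2882 - 4493935/2028581 = -8373013353/5846370442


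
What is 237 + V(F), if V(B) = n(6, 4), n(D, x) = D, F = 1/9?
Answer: 243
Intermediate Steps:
F = ⅑ ≈ 0.11111
V(B) = 6
237 + V(F) = 237 + 6 = 243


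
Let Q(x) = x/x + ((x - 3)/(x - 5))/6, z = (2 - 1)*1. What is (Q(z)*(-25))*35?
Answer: -11375/12 ≈ -947.92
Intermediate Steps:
z = 1 (z = 1*1 = 1)
Q(x) = 1 + (-3 + x)/(6*(-5 + x)) (Q(x) = 1 + ((-3 + x)/(-5 + x))*(1/6) = 1 + (-3 + x)/(6*(-5 + x)))
(Q(z)*(-25))*35 = (((-33 + 7*1)/(6*(-5 + 1)))*(-25))*35 = (((1/6)*(-33 + 7)/(-4))*(-25))*35 = (((1/6)*(-1/4)*(-26))*(-25))*35 = ((13/12)*(-25))*35 = -325/12*35 = -11375/12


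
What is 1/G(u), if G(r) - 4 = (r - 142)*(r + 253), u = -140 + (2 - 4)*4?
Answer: -1/30446 ≈ -3.2845e-5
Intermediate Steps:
u = -148 (u = -140 - 2*4 = -140 - 8 = -148)
G(r) = 4 + (-142 + r)*(253 + r) (G(r) = 4 + (r - 142)*(r + 253) = 4 + (-142 + r)*(253 + r))
1/G(u) = 1/(-35922 + (-148)² + 111*(-148)) = 1/(-35922 + 21904 - 16428) = 1/(-30446) = -1/30446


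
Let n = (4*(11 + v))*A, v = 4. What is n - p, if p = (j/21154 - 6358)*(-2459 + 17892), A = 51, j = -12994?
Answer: 1037979752899/10577 ≈ 9.8136e+7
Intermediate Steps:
n = 3060 (n = (4*(11 + 4))*51 = (4*15)*51 = 60*51 = 3060)
p = -1037947387279/10577 (p = (-12994/21154 - 6358)*(-2459 + 17892) = (-12994*1/21154 - 6358)*15433 = (-6497/10577 - 6358)*15433 = -67255063/10577*15433 = -1037947387279/10577 ≈ -9.8132e+7)
n - p = 3060 - 1*(-1037947387279/10577) = 3060 + 1037947387279/10577 = 1037979752899/10577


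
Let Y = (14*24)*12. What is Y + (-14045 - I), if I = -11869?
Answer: 1856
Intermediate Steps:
Y = 4032 (Y = 336*12 = 4032)
Y + (-14045 - I) = 4032 + (-14045 - 1*(-11869)) = 4032 + (-14045 + 11869) = 4032 - 2176 = 1856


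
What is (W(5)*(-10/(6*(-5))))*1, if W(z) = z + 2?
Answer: 7/3 ≈ 2.3333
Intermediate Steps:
W(z) = 2 + z
(W(5)*(-10/(6*(-5))))*1 = ((2 + 5)*(-10/(6*(-5))))*1 = (7*(-10/(-30)))*1 = (7*(-10*(-1/30)))*1 = (7*(⅓))*1 = (7/3)*1 = 7/3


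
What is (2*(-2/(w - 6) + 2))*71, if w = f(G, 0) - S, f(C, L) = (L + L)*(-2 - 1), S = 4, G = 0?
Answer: 1562/5 ≈ 312.40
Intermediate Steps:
f(C, L) = -6*L (f(C, L) = (2*L)*(-3) = -6*L)
w = -4 (w = -6*0 - 1*4 = 0 - 4 = -4)
(2*(-2/(w - 6) + 2))*71 = (2*(-2/(-4 - 6) + 2))*71 = (2*(-2/(-10) + 2))*71 = (2*(-⅒*(-2) + 2))*71 = (2*(⅕ + 2))*71 = (2*(11/5))*71 = (22/5)*71 = 1562/5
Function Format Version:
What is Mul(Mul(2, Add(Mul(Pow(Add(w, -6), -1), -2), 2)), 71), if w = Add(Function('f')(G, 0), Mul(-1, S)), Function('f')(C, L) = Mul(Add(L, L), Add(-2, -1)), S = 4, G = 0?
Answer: Rational(1562, 5) ≈ 312.40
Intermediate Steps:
Function('f')(C, L) = Mul(-6, L) (Function('f')(C, L) = Mul(Mul(2, L), -3) = Mul(-6, L))
w = -4 (w = Add(Mul(-6, 0), Mul(-1, 4)) = Add(0, -4) = -4)
Mul(Mul(2, Add(Mul(Pow(Add(w, -6), -1), -2), 2)), 71) = Mul(Mul(2, Add(Mul(Pow(Add(-4, -6), -1), -2), 2)), 71) = Mul(Mul(2, Add(Mul(Pow(-10, -1), -2), 2)), 71) = Mul(Mul(2, Add(Mul(Rational(-1, 10), -2), 2)), 71) = Mul(Mul(2, Add(Rational(1, 5), 2)), 71) = Mul(Mul(2, Rational(11, 5)), 71) = Mul(Rational(22, 5), 71) = Rational(1562, 5)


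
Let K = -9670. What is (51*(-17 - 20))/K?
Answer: 1887/9670 ≈ 0.19514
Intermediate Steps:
(51*(-17 - 20))/K = (51*(-17 - 20))/(-9670) = (51*(-37))*(-1/9670) = -1887*(-1/9670) = 1887/9670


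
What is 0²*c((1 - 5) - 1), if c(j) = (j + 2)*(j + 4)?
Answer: 0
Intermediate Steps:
c(j) = (2 + j)*(4 + j)
0²*c((1 - 5) - 1) = 0²*(8 + ((1 - 5) - 1)² + 6*((1 - 5) - 1)) = 0*(8 + (-4 - 1)² + 6*(-4 - 1)) = 0*(8 + (-5)² + 6*(-5)) = 0*(8 + 25 - 30) = 0*3 = 0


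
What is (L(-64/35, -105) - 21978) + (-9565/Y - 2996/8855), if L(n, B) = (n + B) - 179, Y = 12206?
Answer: -2406487808863/108084130 ≈ -22265.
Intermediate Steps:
L(n, B) = -179 + B + n (L(n, B) = (B + n) - 179 = -179 + B + n)
(L(-64/35, -105) - 21978) + (-9565/Y - 2996/8855) = ((-179 - 105 - 64/35) - 21978) + (-9565/12206 - 2996/8855) = ((-179 - 105 - 64*1/35) - 21978) + (-9565*1/12206 - 2996*1/8855) = ((-179 - 105 - 64/35) - 21978) + (-9565/12206 - 428/1265) = (-10004/35 - 21978) - 17323893/15440590 = -779234/35 - 17323893/15440590 = -2406487808863/108084130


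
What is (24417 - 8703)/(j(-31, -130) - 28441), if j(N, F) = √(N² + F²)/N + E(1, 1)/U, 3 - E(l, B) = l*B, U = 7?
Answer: -10522446354315/19044538849018 + 11934783*√17861/19044538849018 ≈ -0.55243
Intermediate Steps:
E(l, B) = 3 - B*l (E(l, B) = 3 - l*B = 3 - B*l)
j(N, F) = 2/7 + √(F² + N²)/N (j(N, F) = √(N² + F²)/N + (3 - 1*1*1)/7 = √(F² + N²)/N + (3 - 1)*(⅐) = √(F² + N²)/N + 2*(⅐) = √(F² + N²)/N + 2/7 = 2/7 + √(F² + N²)/N)
(24417 - 8703)/(j(-31, -130) - 28441) = (24417 - 8703)/((2/7 + √((-130)² + (-31)²)/(-31)) - 28441) = 15714/((2/7 - √(16900 + 961)/31) - 28441) = 15714/((2/7 - √17861/31) - 28441) = 15714/(-199085/7 - √17861/31)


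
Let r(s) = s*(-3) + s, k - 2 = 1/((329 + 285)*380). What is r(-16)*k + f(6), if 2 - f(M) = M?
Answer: 1749904/29165 ≈ 60.000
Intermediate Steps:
f(M) = 2 - M
k = 466641/233320 (k = 2 + 1/((329 + 285)*380) = 2 + (1/380)/614 = 2 + (1/614)*(1/380) = 2 + 1/233320 = 466641/233320 ≈ 2.0000)
r(s) = -2*s (r(s) = -3*s + s = -2*s)
r(-16)*k + f(6) = -2*(-16)*(466641/233320) + (2 - 1*6) = 32*(466641/233320) + (2 - 6) = 1866564/29165 - 4 = 1749904/29165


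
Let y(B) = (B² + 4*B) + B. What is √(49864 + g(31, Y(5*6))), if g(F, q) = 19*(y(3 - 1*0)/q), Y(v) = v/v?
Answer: 4*√3145 ≈ 224.32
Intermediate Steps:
y(B) = B² + 5*B
Y(v) = 1
g(F, q) = 456/q (g(F, q) = 19*(((3 - 1*0)*(5 + (3 - 1*0)))/q) = 19*(((3 + 0)*(5 + (3 + 0)))/q) = 19*((3*(5 + 3))/q) = 19*((3*8)/q) = 19*(24/q) = 456/q)
√(49864 + g(31, Y(5*6))) = √(49864 + 456/1) = √(49864 + 456*1) = √(49864 + 456) = √50320 = 4*√3145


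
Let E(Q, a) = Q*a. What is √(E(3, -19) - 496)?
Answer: I*√553 ≈ 23.516*I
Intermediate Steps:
√(E(3, -19) - 496) = √(3*(-19) - 496) = √(-57 - 496) = √(-553) = I*√553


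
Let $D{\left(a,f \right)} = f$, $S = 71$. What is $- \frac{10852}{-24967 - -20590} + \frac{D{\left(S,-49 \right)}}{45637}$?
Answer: $\frac{495038251}{199753149} \approx 2.4782$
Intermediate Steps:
$- \frac{10852}{-24967 - -20590} + \frac{D{\left(S,-49 \right)}}{45637} = - \frac{10852}{-24967 - -20590} - \frac{49}{45637} = - \frac{10852}{-24967 + 20590} - \frac{49}{45637} = - \frac{10852}{-4377} - \frac{49}{45637} = \left(-10852\right) \left(- \frac{1}{4377}\right) - \frac{49}{45637} = \frac{10852}{4377} - \frac{49}{45637} = \frac{495038251}{199753149}$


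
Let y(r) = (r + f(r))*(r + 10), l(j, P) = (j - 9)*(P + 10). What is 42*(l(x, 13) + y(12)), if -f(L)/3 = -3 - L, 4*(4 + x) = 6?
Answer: 41559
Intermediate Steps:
x = -5/2 (x = -4 + (¼)*6 = -4 + 3/2 = -5/2 ≈ -2.5000)
l(j, P) = (-9 + j)*(10 + P)
f(L) = 9 + 3*L (f(L) = -3*(-3 - L) = 9 + 3*L)
y(r) = (9 + 4*r)*(10 + r) (y(r) = (r + (9 + 3*r))*(r + 10) = (9 + 4*r)*(10 + r))
42*(l(x, 13) + y(12)) = 42*((-90 - 9*13 + 10*(-5/2) + 13*(-5/2)) + (90 + 4*12² + 49*12)) = 42*((-90 - 117 - 25 - 65/2) + (90 + 4*144 + 588)) = 42*(-529/2 + (90 + 576 + 588)) = 42*(-529/2 + 1254) = 42*(1979/2) = 41559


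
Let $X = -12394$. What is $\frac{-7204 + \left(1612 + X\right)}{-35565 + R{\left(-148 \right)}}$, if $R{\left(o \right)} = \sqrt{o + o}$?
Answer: $\frac{27811830}{54994327} + \frac{1564 i \sqrt{74}}{54994327} \approx 0.50572 + 0.00024464 i$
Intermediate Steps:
$R{\left(o \right)} = \sqrt{2} \sqrt{o}$ ($R{\left(o \right)} = \sqrt{2 o} = \sqrt{2} \sqrt{o}$)
$\frac{-7204 + \left(1612 + X\right)}{-35565 + R{\left(-148 \right)}} = \frac{-7204 + \left(1612 - 12394\right)}{-35565 + \sqrt{2} \sqrt{-148}} = \frac{-7204 - 10782}{-35565 + \sqrt{2} \cdot 2 i \sqrt{37}} = - \frac{17986}{-35565 + 2 i \sqrt{74}}$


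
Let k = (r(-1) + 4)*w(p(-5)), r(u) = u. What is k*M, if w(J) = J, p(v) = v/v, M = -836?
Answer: -2508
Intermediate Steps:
p(v) = 1
k = 3 (k = (-1 + 4)*1 = 3*1 = 3)
k*M = 3*(-836) = -2508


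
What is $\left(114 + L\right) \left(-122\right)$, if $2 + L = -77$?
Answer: $-4270$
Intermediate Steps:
$L = -79$ ($L = -2 - 77 = -79$)
$\left(114 + L\right) \left(-122\right) = \left(114 - 79\right) \left(-122\right) = 35 \left(-122\right) = -4270$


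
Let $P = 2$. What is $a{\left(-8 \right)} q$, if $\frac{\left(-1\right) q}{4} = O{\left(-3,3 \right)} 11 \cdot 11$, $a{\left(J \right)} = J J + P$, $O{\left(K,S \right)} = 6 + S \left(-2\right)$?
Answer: $0$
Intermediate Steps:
$O{\left(K,S \right)} = 6 - 2 S$
$a{\left(J \right)} = 2 + J^{2}$ ($a{\left(J \right)} = J J + 2 = J^{2} + 2 = 2 + J^{2}$)
$q = 0$ ($q = - 4 \left(6 - 6\right) 11 \cdot 11 = - 4 \cdot 0 \cdot 11 \cdot 11 = - 4 \cdot 0 \cdot 11 = \left(-4\right) 0 = 0$)
$a{\left(-8 \right)} q = \left(2 + \left(-8\right)^{2}\right) 0 = \left(2 + 64\right) 0 = 66 \cdot 0 = 0$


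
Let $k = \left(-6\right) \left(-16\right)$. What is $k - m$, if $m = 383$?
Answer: $-287$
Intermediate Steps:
$k = 96$
$k - m = 96 - 383 = -287$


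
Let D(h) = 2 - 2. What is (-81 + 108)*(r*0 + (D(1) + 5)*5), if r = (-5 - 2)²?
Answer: 675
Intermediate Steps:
D(h) = 0
r = 49 (r = (-7)² = 49)
(-81 + 108)*(r*0 + (D(1) + 5)*5) = (-81 + 108)*(49*0 + (0 + 5)*5) = 27*(0 + 5*5) = 27*(0 + 25) = 27*25 = 675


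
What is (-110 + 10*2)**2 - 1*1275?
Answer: 6825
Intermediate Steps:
(-110 + 10*2)**2 - 1*1275 = (-110 + 20)**2 - 1275 = (-90)**2 - 1275 = 8100 - 1275 = 6825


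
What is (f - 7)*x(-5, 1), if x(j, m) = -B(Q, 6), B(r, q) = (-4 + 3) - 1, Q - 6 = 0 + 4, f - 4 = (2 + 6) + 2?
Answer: 14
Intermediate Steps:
f = 14 (f = 4 + ((2 + 6) + 2) = 4 + (8 + 2) = 4 + 10 = 14)
Q = 10 (Q = 6 + (0 + 4) = 6 + 4 = 10)
B(r, q) = -2 (B(r, q) = -1 - 1 = -2)
x(j, m) = 2 (x(j, m) = -1*(-2) = 2)
(f - 7)*x(-5, 1) = (14 - 7)*2 = 7*2 = 14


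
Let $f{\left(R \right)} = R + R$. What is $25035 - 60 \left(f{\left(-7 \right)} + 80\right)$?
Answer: $21075$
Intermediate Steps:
$f{\left(R \right)} = 2 R$
$25035 - 60 \left(f{\left(-7 \right)} + 80\right) = 25035 - 60 \left(2 \left(-7\right) + 80\right) = 25035 - 60 \left(-14 + 80\right) = 25035 - 60 \cdot 66 = 25035 - 3960 = 21075$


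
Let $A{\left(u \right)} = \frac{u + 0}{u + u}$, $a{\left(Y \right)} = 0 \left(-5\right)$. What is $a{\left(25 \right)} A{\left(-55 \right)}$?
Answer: $0$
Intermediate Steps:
$a{\left(Y \right)} = 0$
$A{\left(u \right)} = \frac{1}{2}$ ($A{\left(u \right)} = \frac{u}{2 u} = u \frac{1}{2 u} = \frac{1}{2}$)
$a{\left(25 \right)} A{\left(-55 \right)} = 0 \cdot \frac{1}{2} = 0$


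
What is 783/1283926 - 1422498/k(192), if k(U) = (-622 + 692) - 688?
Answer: 304397108507/132244378 ≈ 2301.8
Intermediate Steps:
k(U) = -618 (k(U) = 70 - 688 = -618)
783/1283926 - 1422498/k(192) = 783/1283926 - 1422498/(-618) = 783*(1/1283926) - 1422498*(-1/618) = 783/1283926 + 237083/103 = 304397108507/132244378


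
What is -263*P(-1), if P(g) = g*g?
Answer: -263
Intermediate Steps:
P(g) = g²
-263*P(-1) = -263*(-1)² = -263*1 = -263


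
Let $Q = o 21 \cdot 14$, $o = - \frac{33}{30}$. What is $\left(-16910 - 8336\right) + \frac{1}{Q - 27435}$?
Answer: $- \frac{3503942837}{138792} \approx -25246.0$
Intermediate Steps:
$o = - \frac{11}{10}$ ($o = \left(-33\right) \frac{1}{30} = - \frac{11}{10} \approx -1.1$)
$Q = - \frac{1617}{5}$ ($Q = \left(- \frac{11}{10}\right) 21 \cdot 14 = \left(- \frac{231}{10}\right) 14 = - \frac{1617}{5} \approx -323.4$)
$\left(-16910 - 8336\right) + \frac{1}{Q - 27435} = \left(-16910 - 8336\right) + \frac{1}{- \frac{1617}{5} - 27435} = -25246 + \frac{1}{- \frac{138792}{5}} = -25246 - \frac{5}{138792} = - \frac{3503942837}{138792}$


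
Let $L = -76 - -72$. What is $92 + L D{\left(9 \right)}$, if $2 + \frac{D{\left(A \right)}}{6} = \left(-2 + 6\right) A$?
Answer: $-724$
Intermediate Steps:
$D{\left(A \right)} = -12 + 24 A$ ($D{\left(A \right)} = -12 + 6 \left(-2 + 6\right) A = -12 + 6 \cdot 4 A = -12 + 24 A$)
$L = -4$ ($L = -76 + 72 = -4$)
$92 + L D{\left(9 \right)} = 92 - 4 \left(-12 + 24 \cdot 9\right) = 92 - 4 \left(-12 + 216\right) = 92 - 816 = -724$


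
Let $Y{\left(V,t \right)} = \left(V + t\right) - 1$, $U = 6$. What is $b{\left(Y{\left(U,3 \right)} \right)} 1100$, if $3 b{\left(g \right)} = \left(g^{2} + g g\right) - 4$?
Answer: $\frac{136400}{3} \approx 45467.0$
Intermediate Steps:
$Y{\left(V,t \right)} = -1 + V + t$
$b{\left(g \right)} = - \frac{4}{3} + \frac{2 g^{2}}{3}$ ($b{\left(g \right)} = \frac{\left(g^{2} + g g\right) - 4}{3} = \frac{\left(g^{2} + g^{2}\right) - 4}{3} = \frac{2 g^{2} - 4}{3} = \frac{-4 + 2 g^{2}}{3} = - \frac{4}{3} + \frac{2 g^{2}}{3}$)
$b{\left(Y{\left(U,3 \right)} \right)} 1100 = \left(- \frac{4}{3} + \frac{2 \left(-1 + 6 + 3\right)^{2}}{3}\right) 1100 = \left(- \frac{4}{3} + \frac{2 \cdot 8^{2}}{3}\right) 1100 = \left(- \frac{4}{3} + \frac{2}{3} \cdot 64\right) 1100 = \left(- \frac{4}{3} + \frac{128}{3}\right) 1100 = \frac{124}{3} \cdot 1100 = \frac{136400}{3}$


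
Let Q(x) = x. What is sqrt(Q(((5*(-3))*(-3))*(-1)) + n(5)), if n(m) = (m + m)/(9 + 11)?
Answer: I*sqrt(178)/2 ≈ 6.6708*I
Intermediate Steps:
n(m) = m/10 (n(m) = (2*m)/20 = (2*m)*(1/20) = m/10)
sqrt(Q(((5*(-3))*(-3))*(-1)) + n(5)) = sqrt(((5*(-3))*(-3))*(-1) + (1/10)*5) = sqrt(-15*(-3)*(-1) + 1/2) = sqrt(45*(-1) + 1/2) = sqrt(-45 + 1/2) = sqrt(-89/2) = I*sqrt(178)/2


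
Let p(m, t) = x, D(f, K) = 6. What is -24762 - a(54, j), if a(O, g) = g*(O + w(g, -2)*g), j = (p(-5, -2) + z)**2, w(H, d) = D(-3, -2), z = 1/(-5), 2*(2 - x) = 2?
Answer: -15499386/625 ≈ -24799.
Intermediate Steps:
x = 1 (x = 2 - 1/2*2 = 2 - 1 = 1)
z = -1/5 ≈ -0.20000
w(H, d) = 6
p(m, t) = 1
j = 16/25 (j = (1 - 1/5)**2 = (4/5)**2 = 16/25 ≈ 0.64000)
a(O, g) = g*(O + 6*g)
-24762 - a(54, j) = -24762 - 16*(54 + 6*(16/25))/25 = -24762 - 16*(54 + 96/25)/25 = -24762 - 16*1446/(25*25) = -24762 - 1*23136/625 = -24762 - 23136/625 = -15499386/625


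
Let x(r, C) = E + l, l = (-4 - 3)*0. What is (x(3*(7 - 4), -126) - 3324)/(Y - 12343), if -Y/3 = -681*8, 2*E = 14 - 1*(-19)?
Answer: -6615/8002 ≈ -0.82667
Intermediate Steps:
l = 0 (l = -7*0 = 0)
E = 33/2 (E = (14 - 1*(-19))/2 = (14 + 19)/2 = (1/2)*33 = 33/2 ≈ 16.500)
x(r, C) = 33/2 (x(r, C) = 33/2 + 0 = 33/2)
Y = 16344 (Y = -(-2043)*8 = -3*(-5448) = 16344)
(x(3*(7 - 4), -126) - 3324)/(Y - 12343) = (33/2 - 3324)/(16344 - 12343) = -6615/2/4001 = -6615/2*1/4001 = -6615/8002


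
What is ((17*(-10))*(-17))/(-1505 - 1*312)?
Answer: -2890/1817 ≈ -1.5905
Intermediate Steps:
((17*(-10))*(-17))/(-1505 - 1*312) = (-170*(-17))/(-1505 - 312) = 2890/(-1817) = 2890*(-1/1817) = -2890/1817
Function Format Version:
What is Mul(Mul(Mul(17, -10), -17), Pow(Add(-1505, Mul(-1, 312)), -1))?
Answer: Rational(-2890, 1817) ≈ -1.5905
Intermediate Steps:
Mul(Mul(Mul(17, -10), -17), Pow(Add(-1505, Mul(-1, 312)), -1)) = Mul(Mul(-170, -17), Pow(Add(-1505, -312), -1)) = Mul(2890, Pow(-1817, -1)) = Mul(2890, Rational(-1, 1817)) = Rational(-2890, 1817)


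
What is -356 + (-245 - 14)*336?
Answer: -87380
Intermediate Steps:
-356 + (-245 - 14)*336 = -356 - 259*336 = -356 - 87024 = -87380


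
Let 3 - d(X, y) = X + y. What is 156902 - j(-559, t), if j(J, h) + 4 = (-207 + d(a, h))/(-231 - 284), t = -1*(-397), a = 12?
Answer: 80805977/515 ≈ 1.5690e+5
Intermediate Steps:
d(X, y) = 3 - X - y (d(X, y) = 3 - (X + y) = 3 + (-X - y) = 3 - X - y)
t = 397
j(J, h) = -1844/515 + h/515 (j(J, h) = -4 + (-207 + (3 - 1*12 - h))/(-231 - 284) = -4 + (-207 + (3 - 12 - h))/(-515) = -4 + (-207 + (-9 - h))*(-1/515) = -4 + (-216 - h)*(-1/515) = -4 + (216/515 + h/515) = -1844/515 + h/515)
156902 - j(-559, t) = 156902 - (-1844/515 + (1/515)*397) = 156902 - (-1844/515 + 397/515) = 156902 - 1*(-1447/515) = 156902 + 1447/515 = 80805977/515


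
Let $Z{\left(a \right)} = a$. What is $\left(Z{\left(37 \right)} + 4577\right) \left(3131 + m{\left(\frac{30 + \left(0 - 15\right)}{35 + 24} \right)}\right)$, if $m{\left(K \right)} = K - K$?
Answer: $14446434$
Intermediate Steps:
$m{\left(K \right)} = 0$
$\left(Z{\left(37 \right)} + 4577\right) \left(3131 + m{\left(\frac{30 + \left(0 - 15\right)}{35 + 24} \right)}\right) = \left(37 + 4577\right) \left(3131 + 0\right) = 4614 \cdot 3131 = 14446434$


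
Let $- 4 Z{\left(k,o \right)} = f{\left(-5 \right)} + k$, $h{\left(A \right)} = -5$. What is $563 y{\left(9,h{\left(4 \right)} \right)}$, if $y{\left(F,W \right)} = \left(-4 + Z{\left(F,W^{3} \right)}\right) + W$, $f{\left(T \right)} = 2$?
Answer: $- \frac{26461}{4} \approx -6615.3$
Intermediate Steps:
$Z{\left(k,o \right)} = - \frac{1}{2} - \frac{k}{4}$ ($Z{\left(k,o \right)} = - \frac{2 + k}{4} = - \frac{1}{2} - \frac{k}{4}$)
$y{\left(F,W \right)} = - \frac{9}{2} + W - \frac{F}{4}$ ($y{\left(F,W \right)} = \left(-4 - \left(\frac{1}{2} + \frac{F}{4}\right)\right) + W = \left(- \frac{9}{2} - \frac{F}{4}\right) + W = - \frac{9}{2} + W - \frac{F}{4}$)
$563 y{\left(9,h{\left(4 \right)} \right)} = 563 \left(- \frac{9}{2} - 5 - \frac{9}{4}\right) = 563 \left(- \frac{47}{4}\right) = - \frac{26461}{4}$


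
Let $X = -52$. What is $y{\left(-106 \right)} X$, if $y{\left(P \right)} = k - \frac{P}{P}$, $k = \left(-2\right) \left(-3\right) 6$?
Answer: $-1820$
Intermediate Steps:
$k = 36$ ($k = 6 \cdot 6 = 36$)
$y{\left(P \right)} = 35$ ($y{\left(P \right)} = 36 - \frac{P}{P} = 36 - 1 = 35$)
$y{\left(-106 \right)} X = 35 \left(-52\right) = -1820$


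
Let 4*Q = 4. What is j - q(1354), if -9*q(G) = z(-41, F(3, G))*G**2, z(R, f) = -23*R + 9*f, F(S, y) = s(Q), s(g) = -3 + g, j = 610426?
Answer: 1701311134/9 ≈ 1.8903e+8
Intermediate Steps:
Q = 1 (Q = (1/4)*4 = 1)
F(S, y) = -2 (F(S, y) = -3 + 1 = -2)
q(G) = -925*G**2/9 (q(G) = -(-23*(-41) + 9*(-2))*G**2/9 = -(943 - 18)*G**2/9 = -925*G**2/9)
j - q(1354) = 610426 - (-925)*1354**2/9 = 610426 - (-925)*1833316/9 = 610426 - 1*(-1695817300/9) = 610426 + 1695817300/9 = 1701311134/9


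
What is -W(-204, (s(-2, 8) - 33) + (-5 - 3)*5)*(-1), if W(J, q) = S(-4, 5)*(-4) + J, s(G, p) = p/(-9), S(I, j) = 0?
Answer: -204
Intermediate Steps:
s(G, p) = -p/9 (s(G, p) = p*(-⅑) = -p/9)
W(J, q) = J (W(J, q) = 0*(-4) + J = 0 + J = J)
-W(-204, (s(-2, 8) - 33) + (-5 - 3)*5)*(-1) = -(-204)*(-1) = -1*204 = -204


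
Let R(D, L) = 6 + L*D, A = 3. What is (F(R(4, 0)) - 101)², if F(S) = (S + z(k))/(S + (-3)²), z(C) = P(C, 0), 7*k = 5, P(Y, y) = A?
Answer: 252004/25 ≈ 10080.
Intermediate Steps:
P(Y, y) = 3
k = 5/7 (k = (⅐)*5 = 5/7 ≈ 0.71429)
z(C) = 3
R(D, L) = 6 + D*L
F(S) = (3 + S)/(9 + S) (F(S) = (S + 3)/(S + (-3)²) = (3 + S)/(S + 9) = (3 + S)/(9 + S))
(F(R(4, 0)) - 101)² = ((3 + (6 + 4*0))/(9 + (6 + 4*0)) - 101)² = ((3 + (6 + 0))/(9 + (6 + 0)) - 101)² = ((3 + 6)/(9 + 6) - 101)² = (9/15 - 101)² = ((1/15)*9 - 101)² = (⅗ - 101)² = (-502/5)² = 252004/25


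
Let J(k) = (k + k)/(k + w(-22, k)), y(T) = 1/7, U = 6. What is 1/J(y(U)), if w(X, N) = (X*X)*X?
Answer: -74535/2 ≈ -37268.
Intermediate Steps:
y(T) = 1/7
w(X, N) = X**3 (w(X, N) = X**2*X = X**3)
J(k) = 2*k/(-10648 + k) (J(k) = (k + k)/(k + (-22)**3) = (2*k)/(k - 10648) = (2*k)/(-10648 + k) = 2*k/(-10648 + k))
1/J(y(U)) = 1/(2*(1/7)/(-10648 + 1/7)) = 1/(2*(1/7)/(-74535/7)) = 1/(2*(1/7)*(-7/74535)) = 1/(-2/74535) = -74535/2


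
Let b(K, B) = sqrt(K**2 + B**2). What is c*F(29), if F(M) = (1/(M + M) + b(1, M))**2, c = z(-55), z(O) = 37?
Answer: 104802093/3364 + 37*sqrt(842)/29 ≈ 31191.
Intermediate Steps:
c = 37
b(K, B) = sqrt(B**2 + K**2)
F(M) = (sqrt(1 + M**2) + 1/(2*M))**2 (F(M) = (1/(M + M) + sqrt(M**2 + 1**2))**2 = (1/(2*M) + sqrt(M**2 + 1))**2 = (1/(2*M) + sqrt(1 + M**2))**2 = (sqrt(1 + M**2) + 1/(2*M))**2)
c*F(29) = 37*((1/4)*(1 + 2*29*sqrt(1 + 29**2))**2/29**2) = 37*((1/4)*(1/841)*(1 + 2*29*sqrt(1 + 841))**2) = 37*((1/4)*(1/841)*(1 + 2*29*sqrt(842))**2) = 37*((1/4)*(1/841)*(1 + 58*sqrt(842))**2) = 37*((1 + 58*sqrt(842))**2/3364) = 37*(1 + 58*sqrt(842))**2/3364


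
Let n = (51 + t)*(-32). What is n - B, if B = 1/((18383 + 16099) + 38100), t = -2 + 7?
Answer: -130066945/72582 ≈ -1792.0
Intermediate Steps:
t = 5
B = 1/72582 (B = 1/(34482 + 38100) = 1/72582 ≈ 1.3778e-5)
n = -1792 (n = (51 + 5)*(-32) = 56*(-32) = -1792)
n - B = -1792 - 1*1/72582 = -1792 - 1/72582 = -130066945/72582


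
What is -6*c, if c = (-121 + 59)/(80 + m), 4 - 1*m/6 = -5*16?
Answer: 93/146 ≈ 0.63699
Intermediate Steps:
m = 504 (m = 24 - (-30)*16 = 24 - 6*(-80) = 24 + 480 = 504)
c = -31/292 (c = (-121 + 59)/(80 + 504) = -62/584 = -62*1/584 = -31/292 ≈ -0.10616)
-6*c = -6*(-31/292) = 93/146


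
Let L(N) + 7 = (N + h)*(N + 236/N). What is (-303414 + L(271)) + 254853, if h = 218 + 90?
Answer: 29497055/271 ≈ 1.0885e+5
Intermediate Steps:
h = 308
L(N) = -7 + (308 + N)*(N + 236/N) (L(N) = -7 + (N + 308)*(N + 236/N) = -7 + (308 + N)*(N + 236/N))
(-303414 + L(271)) + 254853 = (-303414 + (229 + 271² + 308*271 + 72688/271)) + 254853 = (-303414 + (229 + 73441 + 83468 + 72688*(1/271))) + 254853 = (-303414 + (229 + 73441 + 83468 + 72688/271)) + 254853 = (-303414 + 42657086/271) + 254853 = -39568108/271 + 254853 = 29497055/271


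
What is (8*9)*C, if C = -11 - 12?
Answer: -1656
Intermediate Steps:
C = -23
(8*9)*C = (8*9)*(-23) = 72*(-23) = -1656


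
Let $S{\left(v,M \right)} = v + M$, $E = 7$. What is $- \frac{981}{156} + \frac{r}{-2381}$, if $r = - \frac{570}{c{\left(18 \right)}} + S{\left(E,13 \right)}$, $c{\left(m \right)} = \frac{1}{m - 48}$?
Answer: $- \frac{1668827}{123812} \approx -13.479$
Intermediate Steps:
$c{\left(m \right)} = \frac{1}{-48 + m}$
$S{\left(v,M \right)} = M + v$
$r = 17120$ ($r = - \frac{570}{\frac{1}{-48 + 18}} + \left(13 + 7\right) = - \frac{570}{\frac{1}{-30}} + 20 = - \frac{570}{- \frac{1}{30}} + 20 = \left(-570\right) \left(-30\right) + 20 = 17100 + 20 = 17120$)
$- \frac{981}{156} + \frac{r}{-2381} = - \frac{981}{156} + \frac{17120}{-2381} = \left(-981\right) \frac{1}{156} + 17120 \left(- \frac{1}{2381}\right) = - \frac{327}{52} - \frac{17120}{2381} = - \frac{1668827}{123812}$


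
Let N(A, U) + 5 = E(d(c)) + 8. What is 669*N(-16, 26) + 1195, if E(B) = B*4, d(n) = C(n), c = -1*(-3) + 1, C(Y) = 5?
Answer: 16582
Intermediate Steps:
c = 4 (c = 3 + 1 = 4)
d(n) = 5
E(B) = 4*B
N(A, U) = 23 (N(A, U) = -5 + (4*5 + 8) = -5 + (20 + 8) = -5 + 28 = 23)
669*N(-16, 26) + 1195 = 669*23 + 1195 = 15387 + 1195 = 16582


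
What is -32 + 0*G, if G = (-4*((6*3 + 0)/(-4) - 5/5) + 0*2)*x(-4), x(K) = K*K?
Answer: -32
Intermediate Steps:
x(K) = K**2
G = 352 (G = (-4*((6*3 + 0)/(-4) - 5/5) + 0*2)*(-4)**2 = (-4*((18 + 0)*(-1/4) - 5*1/5) + 0)*16 = (-4*(18*(-1/4) - 1) + 0)*16 = (-4*(-9/2 - 1) + 0)*16 = (-4*(-11/2) + 0)*16 = (22 + 0)*16 = 22*16 = 352)
-32 + 0*G = -32 + 0*352 = -32 + 0 = -32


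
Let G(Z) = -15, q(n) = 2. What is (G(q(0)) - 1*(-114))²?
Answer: 9801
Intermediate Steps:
(G(q(0)) - 1*(-114))² = (-15 - 1*(-114))² = (-15 + 114)² = 99² = 9801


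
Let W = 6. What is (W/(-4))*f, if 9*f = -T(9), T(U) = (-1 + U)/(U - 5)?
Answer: ⅓ ≈ 0.33333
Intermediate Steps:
T(U) = (-1 + U)/(-5 + U)
f = -2/9 (f = (-(-1 + 9)/(-5 + 9))/9 = (-8/4)/9 = (-1*2)/9 = (⅑)*(-2) = -2/9 ≈ -0.22222)
(W/(-4))*f = (6/(-4))*(-2/9) = (6*(-¼))*(-2/9) = -3/2*(-2/9) = ⅓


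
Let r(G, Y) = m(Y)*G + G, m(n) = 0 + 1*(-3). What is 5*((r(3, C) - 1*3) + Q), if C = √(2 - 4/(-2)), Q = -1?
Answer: -50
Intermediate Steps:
m(n) = -3 (m(n) = 0 - 3 = -3)
C = 2 (C = √(2 - 4*(-½)) = √(2 + 2) = √4 = 2)
r(G, Y) = -2*G (r(G, Y) = -3*G + G = -2*G)
5*((r(3, C) - 1*3) + Q) = 5*((-2*3 - 1*3) - 1) = 5*((-6 - 3) - 1) = 5*(-9 - 1) = 5*(-10) = -50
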